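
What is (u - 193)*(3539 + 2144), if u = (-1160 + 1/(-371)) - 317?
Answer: -3521021993/371 ≈ -9.4906e+6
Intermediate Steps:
u = -547968/371 (u = (-1160 - 1/371) - 317 = -430361/371 - 317 = -547968/371 ≈ -1477.0)
(u - 193)*(3539 + 2144) = (-547968/371 - 193)*(3539 + 2144) = -619571/371*5683 = -3521021993/371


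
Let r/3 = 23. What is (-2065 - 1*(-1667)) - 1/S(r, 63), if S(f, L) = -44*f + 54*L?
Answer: -145669/366 ≈ -398.00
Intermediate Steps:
r = 69 (r = 3*23 = 69)
(-2065 - 1*(-1667)) - 1/S(r, 63) = (-2065 - 1*(-1667)) - 1/(-44*69 + 54*63) = (-2065 + 1667) - 1/(-3036 + 3402) = -398 - 1/366 = -145669/366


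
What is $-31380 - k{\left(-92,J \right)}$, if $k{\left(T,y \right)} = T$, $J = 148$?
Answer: $-31288$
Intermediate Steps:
$-31380 - k{\left(-92,J \right)} = -31380 - -92 = -31380 + 92 = -31288$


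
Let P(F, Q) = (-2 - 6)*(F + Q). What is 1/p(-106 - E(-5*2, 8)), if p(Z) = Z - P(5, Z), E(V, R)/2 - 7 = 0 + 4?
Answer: -1/1112 ≈ -0.00089928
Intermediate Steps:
P(F, Q) = -8*F - 8*Q (P(F, Q) = -8*(F + Q) = -8*F - 8*Q)
E(V, R) = 22 (E(V, R) = 14 + 2*(0 + 4) = 14 + 2*4 = 14 + 8 = 22)
p(Z) = 40 + 9*Z (p(Z) = Z - (-8*5 - 8*Z) = Z - (-40 - 8*Z) = Z + (40 + 8*Z) = 40 + 9*Z)
1/p(-106 - E(-5*2, 8)) = 1/(40 + 9*(-106 - 1*22)) = 1/(40 + 9*(-106 - 22)) = 1/(40 + 9*(-128)) = 1/(40 - 1152) = 1/(-1112) = -1/1112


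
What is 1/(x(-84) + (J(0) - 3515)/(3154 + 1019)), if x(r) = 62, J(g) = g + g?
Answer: 4173/255211 ≈ 0.016351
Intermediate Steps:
J(g) = 2*g
1/(x(-84) + (J(0) - 3515)/(3154 + 1019)) = 1/(62 + (2*0 - 3515)/(3154 + 1019)) = 1/(62 + (0 - 3515)/4173) = 1/(62 - 3515*1/4173) = 1/(62 - 3515/4173) = 1/(255211/4173) = 4173/255211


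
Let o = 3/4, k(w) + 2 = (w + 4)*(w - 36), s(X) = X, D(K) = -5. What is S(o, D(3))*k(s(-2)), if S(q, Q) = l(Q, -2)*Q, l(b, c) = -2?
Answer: -780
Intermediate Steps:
k(w) = -2 + (-36 + w)*(4 + w) (k(w) = -2 + (w + 4)*(w - 36) = -2 + (4 + w)*(-36 + w) = -2 + (-36 + w)*(4 + w))
o = 3/4 (o = 3*(1/4) = 3/4 ≈ 0.75000)
S(q, Q) = -2*Q
S(o, D(3))*k(s(-2)) = (-2*(-5))*(-146 + (-2)**2 - 32*(-2)) = 10*(-146 + 4 + 64) = 10*(-78) = -780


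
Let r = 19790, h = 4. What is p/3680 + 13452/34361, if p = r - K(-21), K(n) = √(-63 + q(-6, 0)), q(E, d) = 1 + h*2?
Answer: 72950755/12644848 - 3*I*√6/3680 ≈ 5.7692 - 0.0019969*I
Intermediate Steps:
q(E, d) = 9 (q(E, d) = 1 + 4*2 = 1 + 8 = 9)
K(n) = 3*I*√6 (K(n) = √(-63 + 9) = √(-54) = 3*I*√6)
p = 19790 - 3*I*√6 ≈ 19790.0 - 7.3485*I
p/3680 + 13452/34361 = (19790 - 3*I*√6)/3680 + 13452/34361 = (19790 - 3*I*√6)*(1/3680) + 13452*(1/34361) = (1979/368 - 3*I*√6/3680) + 13452/34361 = 72950755/12644848 - 3*I*√6/3680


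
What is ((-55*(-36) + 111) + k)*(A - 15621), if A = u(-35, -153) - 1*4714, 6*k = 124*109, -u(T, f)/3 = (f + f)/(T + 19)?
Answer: -2125864309/24 ≈ -8.8578e+7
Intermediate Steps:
u(T, f) = -6*f/(19 + T) (u(T, f) = -3*(f + f)/(T + 19) = -3*2*f/(19 + T) = -6*f/(19 + T))
k = 6758/3 (k = (124*109)/6 = (1/6)*13516 = 6758/3 ≈ 2252.7)
A = -38171/8 (A = -6*(-153)/(19 - 35) - 1*4714 = -6*(-153)/(-16) - 4714 = -6*(-153)*(-1/16) - 4714 = -459/8 - 4714 = -38171/8 ≈ -4771.4)
((-55*(-36) + 111) + k)*(A - 15621) = ((-55*(-36) + 111) + 6758/3)*(-38171/8 - 15621) = ((1980 + 111) + 6758/3)*(-163139/8) = (2091 + 6758/3)*(-163139/8) = (13031/3)*(-163139/8) = -2125864309/24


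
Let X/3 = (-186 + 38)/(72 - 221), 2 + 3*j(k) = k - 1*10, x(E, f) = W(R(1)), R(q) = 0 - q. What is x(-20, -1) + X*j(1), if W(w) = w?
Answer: -1777/149 ≈ -11.926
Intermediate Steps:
R(q) = -q
x(E, f) = -1 (x(E, f) = -1*1 = -1)
j(k) = -4 + k/3 (j(k) = -2/3 + (k - 1*10)/3 = -2/3 + (k - 10)/3 = -2/3 + (-10 + k)/3 = -2/3 + (-10/3 + k/3) = -4 + k/3)
X = 444/149 (X = 3*((-186 + 38)/(72 - 221)) = 3*(-148/(-149)) = 3*(-148*(-1/149)) = 3*(148/149) = 444/149 ≈ 2.9799)
x(-20, -1) + X*j(1) = -1 + 444*(-4 + (1/3)*1)/149 = -1 + 444*(-4 + 1/3)/149 = -1 + (444/149)*(-11/3) = -1 - 1628/149 = -1777/149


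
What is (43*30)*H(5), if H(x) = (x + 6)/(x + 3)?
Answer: 7095/4 ≈ 1773.8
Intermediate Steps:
H(x) = (6 + x)/(3 + x)
(43*30)*H(5) = (43*30)*((6 + 5)/(3 + 5)) = 1290*(11/8) = 7095/4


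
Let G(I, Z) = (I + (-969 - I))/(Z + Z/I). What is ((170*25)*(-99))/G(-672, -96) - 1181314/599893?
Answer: -474430684216/11397967 ≈ -41624.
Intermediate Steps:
G(I, Z) = -969/(Z + Z/I)
((170*25)*(-99))/G(-672, -96) - 1181314/599893 = ((170*25)*(-99))/((-969*(-672)/(-96*(1 - 672)))) - 1181314/599893 = (4250*(-99))/((-969*(-672)*(-1/96)/(-671))) - 1181314*1/599893 = -420750/((-969*(-672)*(-1/96)*(-1/671))) - 1181314/599893 = -420750/6783/671 - 1181314/599893 = -420750*671/6783 - 1181314/599893 = -5535750/133 - 1181314/599893 = -474430684216/11397967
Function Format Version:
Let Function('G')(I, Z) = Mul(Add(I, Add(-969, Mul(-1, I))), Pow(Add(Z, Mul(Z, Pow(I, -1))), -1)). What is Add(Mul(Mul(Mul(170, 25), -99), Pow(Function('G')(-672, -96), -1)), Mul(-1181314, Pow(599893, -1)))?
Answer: Rational(-474430684216, 11397967) ≈ -41624.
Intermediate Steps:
Function('G')(I, Z) = Mul(-969, Pow(Add(Z, Mul(Z, Pow(I, -1))), -1))
Add(Mul(Mul(Mul(170, 25), -99), Pow(Function('G')(-672, -96), -1)), Mul(-1181314, Pow(599893, -1))) = Add(Mul(Mul(Mul(170, 25), -99), Pow(Mul(-969, -672, Pow(-96, -1), Pow(Add(1, -672), -1)), -1)), Mul(-1181314, Pow(599893, -1))) = Add(Mul(Mul(4250, -99), Pow(Mul(-969, -672, Rational(-1, 96), Pow(-671, -1)), -1)), Mul(-1181314, Rational(1, 599893))) = Add(Mul(-420750, Pow(Mul(-969, -672, Rational(-1, 96), Rational(-1, 671)), -1)), Rational(-1181314, 599893)) = Add(Mul(-420750, Pow(Rational(6783, 671), -1)), Rational(-1181314, 599893)) = Add(Mul(-420750, Rational(671, 6783)), Rational(-1181314, 599893)) = Add(Rational(-5535750, 133), Rational(-1181314, 599893)) = Rational(-474430684216, 11397967)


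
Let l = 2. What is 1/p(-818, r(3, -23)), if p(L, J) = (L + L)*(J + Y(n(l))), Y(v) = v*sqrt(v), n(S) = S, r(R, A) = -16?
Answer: 1/25358 + sqrt(2)/202864 ≈ 4.6407e-5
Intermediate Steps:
Y(v) = v**(3/2)
p(L, J) = 2*L*(J + 2*sqrt(2)) (p(L, J) = (L + L)*(J + 2**(3/2)) = (2*L)*(J + 2*sqrt(2)) = 2*L*(J + 2*sqrt(2)))
1/p(-818, r(3, -23)) = 1/(2*(-818)*(-16 + 2*sqrt(2))) = 1/(26176 - 3272*sqrt(2))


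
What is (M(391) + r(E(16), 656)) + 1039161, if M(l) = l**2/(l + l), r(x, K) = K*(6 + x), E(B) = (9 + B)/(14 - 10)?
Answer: 2094785/2 ≈ 1.0474e+6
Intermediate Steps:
E(B) = 9/4 + B/4 (E(B) = (9 + B)/4 = (9 + B)*(1/4) = 9/4 + B/4)
M(l) = l/2 (M(l) = l**2/((2*l)) = (1/(2*l))*l**2 = l/2)
(M(391) + r(E(16), 656)) + 1039161 = ((1/2)*391 + 656*(6 + (9/4 + (1/4)*16))) + 1039161 = (391/2 + 656*(6 + (9/4 + 4))) + 1039161 = (391/2 + 656*(6 + 25/4)) + 1039161 = (391/2 + 656*(49/4)) + 1039161 = (391/2 + 8036) + 1039161 = 16463/2 + 1039161 = 2094785/2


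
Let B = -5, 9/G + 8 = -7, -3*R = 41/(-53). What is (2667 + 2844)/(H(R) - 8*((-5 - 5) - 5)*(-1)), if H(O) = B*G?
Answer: -1837/39 ≈ -47.103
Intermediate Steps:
R = 41/159 (R = -41/(3*(-53)) = -41*(-1)/(3*53) = -⅓*(-41/53) = 41/159 ≈ 0.25786)
G = -⅗ (G = 9/(-8 - 7) = 9/(-15) = 9*(-1/15) = -⅗ ≈ -0.60000)
H(O) = 3 (H(O) = -5*(-⅗) = 3)
(2667 + 2844)/(H(R) - 8*((-5 - 5) - 5)*(-1)) = (2667 + 2844)/(3 - 8*((-5 - 5) - 5)*(-1)) = 5511/(3 - 8*(-10 - 5)*(-1)) = 5511/(3 - 8*(-15)*(-1)) = 5511/(3 + 120*(-1)) = 5511/(3 - 120) = 5511/(-117) = 5511*(-1/117) = -1837/39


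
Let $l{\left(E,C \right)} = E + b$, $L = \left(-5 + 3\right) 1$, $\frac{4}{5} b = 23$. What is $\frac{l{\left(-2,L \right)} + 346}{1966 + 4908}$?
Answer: $\frac{213}{3928} \approx 0.054226$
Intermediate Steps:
$b = \frac{115}{4}$ ($b = \frac{5}{4} \cdot 23 = \frac{115}{4} \approx 28.75$)
$L = -2$ ($L = \left(-2\right) 1 = -2$)
$l{\left(E,C \right)} = \frac{115}{4} + E$ ($l{\left(E,C \right)} = E + \frac{115}{4} = \frac{115}{4} + E$)
$\frac{l{\left(-2,L \right)} + 346}{1966 + 4908} = \frac{\left(\frac{115}{4} - 2\right) + 346}{1966 + 4908} = \frac{\frac{107}{4} + 346}{6874} = \frac{1491}{4} \cdot \frac{1}{6874} = \frac{213}{3928}$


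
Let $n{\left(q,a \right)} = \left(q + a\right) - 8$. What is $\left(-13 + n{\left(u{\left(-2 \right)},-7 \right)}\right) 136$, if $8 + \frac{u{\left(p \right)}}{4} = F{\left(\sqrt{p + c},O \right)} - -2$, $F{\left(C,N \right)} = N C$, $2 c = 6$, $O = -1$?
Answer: $-7616$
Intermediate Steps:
$c = 3$ ($c = \frac{1}{2} \cdot 6 = 3$)
$F{\left(C,N \right)} = C N$
$u{\left(p \right)} = -24 - 4 \sqrt{3 + p}$ ($u{\left(p \right)} = -32 + 4 \left(\sqrt{p + 3} \left(-1\right) - -2\right) = -32 + 4 \left(\sqrt{3 + p} \left(-1\right) + 2\right) = -32 + 4 \left(- \sqrt{3 + p} + 2\right) = -32 + 4 \left(2 - \sqrt{3 + p}\right) = -32 - \left(-8 + 4 \sqrt{3 + p}\right) = -24 - 4 \sqrt{3 + p}$)
$n{\left(q,a \right)} = -8 + a + q$ ($n{\left(q,a \right)} = \left(a + q\right) - 8 = -8 + a + q$)
$\left(-13 + n{\left(u{\left(-2 \right)},-7 \right)}\right) 136 = \left(-13 - \left(39 + 4 \sqrt{3 - 2}\right)\right) 136 = \left(-13 - \left(39 + 4\right)\right) 136 = \left(-13 - 43\right) 136 = \left(-56\right) 136 = -7616$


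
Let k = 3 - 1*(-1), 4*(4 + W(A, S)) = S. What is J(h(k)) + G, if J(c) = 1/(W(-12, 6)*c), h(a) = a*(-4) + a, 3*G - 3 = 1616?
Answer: 5397/10 ≈ 539.70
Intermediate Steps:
G = 1619/3 (G = 1 + (⅓)*1616 = 1 + 1616/3 = 1619/3 ≈ 539.67)
W(A, S) = -4 + S/4
k = 4 (k = 3 + 1 = 4)
h(a) = -3*a (h(a) = -4*a + a = -3*a)
J(c) = -2/(5*c) (J(c) = 1/((-4 + (¼)*6)*c) = 1/((-4 + 3/2)*c) = 1/((-5/2)*c) = -2/(5*c))
J(h(k)) + G = -2/(5*((-3*4))) + 1619/3 = -⅖/(-12) + 1619/3 = -⅖*(-1/12) + 1619/3 = 1/30 + 1619/3 = 5397/10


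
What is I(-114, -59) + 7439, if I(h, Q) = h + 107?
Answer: 7432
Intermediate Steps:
I(h, Q) = 107 + h
I(-114, -59) + 7439 = (107 - 114) + 7439 = -7 + 7439 = 7432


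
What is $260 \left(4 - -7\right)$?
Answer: $2860$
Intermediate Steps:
$260 \left(4 - -7\right) = 260 \left(4 + 7\right) = 260 \cdot 11 = 2860$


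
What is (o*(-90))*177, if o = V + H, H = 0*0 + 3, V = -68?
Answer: 1035450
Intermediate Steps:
H = 3 (H = 0 + 3 = 3)
o = -65 (o = -68 + 3 = -65)
(o*(-90))*177 = -65*(-90)*177 = 5850*177 = 1035450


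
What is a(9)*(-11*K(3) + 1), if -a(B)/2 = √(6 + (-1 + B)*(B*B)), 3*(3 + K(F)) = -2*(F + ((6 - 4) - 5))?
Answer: -68*√654 ≈ -1739.0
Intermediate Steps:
K(F) = -1 - 2*F/3 (K(F) = -3 + (-2*(F + ((6 - 4) - 5)))/3 = -3 + (-2*(F + (2 - 5)))/3 = -3 + (-2*(F - 3))/3 = -3 + (-2*(-3 + F))/3 = -3 + (6 - 2*F)/3 = -3 + (2 - 2*F/3) = -1 - 2*F/3)
a(B) = -2*√(6 + B²*(-1 + B)) (a(B) = -2*√(6 + (-1 + B)*(B*B)) = -2*√(6 + (-1 + B)*B²) = -2*√(6 + B²*(-1 + B)))
a(9)*(-11*K(3) + 1) = (-2*√(6 + 9³ - 1*9²))*(-11*(-1 - ⅔*3) + 1) = (-2*√(6 + 729 - 1*81))*(-11*(-1 - 2) + 1) = (-2*√(6 + 729 - 81))*(-11*(-3) + 1) = (-2*√654)*(33 + 1) = -2*√654*34 = -68*√654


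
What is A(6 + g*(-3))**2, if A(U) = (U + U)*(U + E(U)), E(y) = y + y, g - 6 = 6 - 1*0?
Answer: 29160000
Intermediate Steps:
g = 12 (g = 6 + (6 - 1*0) = 6 + (6 + 0) = 6 + 6 = 12)
E(y) = 2*y
A(U) = 6*U**2 (A(U) = (U + U)*(U + 2*U) = (2*U)*(3*U) = 6*U**2)
A(6 + g*(-3))**2 = (6*(6 + 12*(-3))**2)**2 = (6*(6 - 36)**2)**2 = (6*(-30)**2)**2 = (6*900)**2 = 5400**2 = 29160000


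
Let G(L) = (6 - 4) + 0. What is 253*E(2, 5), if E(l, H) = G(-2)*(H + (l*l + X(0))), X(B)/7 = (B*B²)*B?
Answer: 4554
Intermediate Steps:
X(B) = 7*B⁴ (X(B) = 7*((B*B²)*B) = 7*(B³*B) = 7*B⁴)
G(L) = 2 (G(L) = 2 + 0 = 2)
E(l, H) = 2*H + 2*l² (E(l, H) = 2*(H + (l*l + 7*0⁴)) = 2*(H + (l² + 7*0)) = 2*(H + (l² + 0)) = 2*(H + l²) = 2*H + 2*l²)
253*E(2, 5) = 253*(2*5 + 2*2²) = 253*(10 + 2*4) = 253*(10 + 8) = 253*18 = 4554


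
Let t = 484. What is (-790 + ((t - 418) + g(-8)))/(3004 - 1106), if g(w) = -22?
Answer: -373/949 ≈ -0.39305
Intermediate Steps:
(-790 + ((t - 418) + g(-8)))/(3004 - 1106) = (-790 + ((484 - 418) - 22))/(3004 - 1106) = (-790 + (66 - 22))/1898 = (-790 + 44)*(1/1898) = -746*1/1898 = -373/949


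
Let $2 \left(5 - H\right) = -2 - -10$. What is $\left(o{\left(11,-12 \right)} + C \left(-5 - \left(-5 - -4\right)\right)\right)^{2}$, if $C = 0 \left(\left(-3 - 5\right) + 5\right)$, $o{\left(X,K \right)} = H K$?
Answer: $144$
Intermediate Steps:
$H = 1$ ($H = 5 - \frac{-2 - -10}{2} = 5 - \frac{-2 + 10}{2} = 5 - 4 = 1$)
$o{\left(X,K \right)} = K$ ($o{\left(X,K \right)} = 1 K = K$)
$C = 0$ ($C = 0 \left(-8 + 5\right) = 0 \left(-3\right) = 0$)
$\left(o{\left(11,-12 \right)} + C \left(-5 - \left(-5 - -4\right)\right)\right)^{2} = \left(-12 + 0 \left(-5 - \left(-5 - -4\right)\right)\right)^{2} = \left(-12 + 0 \left(-5 - \left(-5 + 4\right)\right)\right)^{2} = \left(-12 + 0 \left(-5 - -1\right)\right)^{2} = \left(-12 + 0 \left(-5 + 1\right)\right)^{2} = \left(-12 + 0 \left(-4\right)\right)^{2} = \left(-12 + 0\right)^{2} = \left(-12\right)^{2} = 144$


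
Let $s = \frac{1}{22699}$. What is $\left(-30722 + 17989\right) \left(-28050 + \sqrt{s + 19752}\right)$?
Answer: $357160650 - \frac{12733 \sqrt{10177111381651}}{22699} \approx 3.5537 \cdot 10^{8}$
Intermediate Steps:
$s = \frac{1}{22699} \approx 4.4055 \cdot 10^{-5}$
$\left(-30722 + 17989\right) \left(-28050 + \sqrt{s + 19752}\right) = \left(-30722 + 17989\right) \left(-28050 + \sqrt{\frac{1}{22699} + 19752}\right) = - 12733 \left(-28050 + \sqrt{\frac{448350649}{22699}}\right) = - 12733 \left(-28050 + \frac{\sqrt{10177111381651}}{22699}\right) = 357160650 - \frac{12733 \sqrt{10177111381651}}{22699}$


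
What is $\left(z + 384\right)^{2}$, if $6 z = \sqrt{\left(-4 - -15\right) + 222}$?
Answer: $\frac{\left(2304 + \sqrt{233}\right)^{2}}{36} \approx 1.4942 \cdot 10^{5}$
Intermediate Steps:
$z = \frac{\sqrt{233}}{6}$ ($z = \frac{\sqrt{\left(-4 - -15\right) + 222}}{6} = \frac{\sqrt{\left(-4 + 15\right) + 222}}{6} = \frac{\sqrt{11 + 222}}{6} = \frac{\sqrt{233}}{6} \approx 2.5441$)
$\left(z + 384\right)^{2} = \left(\frac{\sqrt{233}}{6} + 384\right)^{2} = \left(384 + \frac{\sqrt{233}}{6}\right)^{2}$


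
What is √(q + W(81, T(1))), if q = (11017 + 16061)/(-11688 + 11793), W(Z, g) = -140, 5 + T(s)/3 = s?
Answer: √144410/35 ≈ 10.858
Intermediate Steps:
T(s) = -15 + 3*s
q = 9026/35 (q = 27078/105 = 27078*(1/105) = 9026/35 ≈ 257.89)
√(q + W(81, T(1))) = √(9026/35 - 140) = √(4126/35) = √144410/35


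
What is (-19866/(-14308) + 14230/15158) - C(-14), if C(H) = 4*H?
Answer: 451787459/7745738 ≈ 58.327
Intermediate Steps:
(-19866/(-14308) + 14230/15158) - C(-14) = (-19866/(-14308) + 14230/15158) - 4*(-14) = (-19866*(-1/14308) + 14230*(1/15158)) - 1*(-56) = (1419/1022 + 7115/7579) + 56 = 18026131/7745738 + 56 = 451787459/7745738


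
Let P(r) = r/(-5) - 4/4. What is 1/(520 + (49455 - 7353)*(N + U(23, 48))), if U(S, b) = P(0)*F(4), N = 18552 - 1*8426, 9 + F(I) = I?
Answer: 1/426535882 ≈ 2.3445e-9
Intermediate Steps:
F(I) = -9 + I
P(r) = -1 - r/5 (P(r) = r*(-⅕) - 4*¼ = -r/5 - 1 = -1 - r/5)
N = 10126 (N = 18552 - 8426 = 10126)
U(S, b) = 5 (U(S, b) = (-1 - ⅕*0)*(-9 + 4) = (-1 + 0)*(-5) = -1*(-5) = 5)
1/(520 + (49455 - 7353)*(N + U(23, 48))) = 1/(520 + (49455 - 7353)*(10126 + 5)) = 1/(520 + 42102*10131) = 1/(520 + 426535362) = 1/426535882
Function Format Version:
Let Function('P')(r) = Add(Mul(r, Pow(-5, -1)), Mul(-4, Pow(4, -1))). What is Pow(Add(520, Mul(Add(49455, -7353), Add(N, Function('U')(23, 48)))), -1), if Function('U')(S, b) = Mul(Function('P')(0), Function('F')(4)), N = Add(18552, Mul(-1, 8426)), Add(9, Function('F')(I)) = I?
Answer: Rational(1, 426535882) ≈ 2.3445e-9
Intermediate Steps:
Function('F')(I) = Add(-9, I)
Function('P')(r) = Add(-1, Mul(Rational(-1, 5), r)) (Function('P')(r) = Add(Mul(r, Rational(-1, 5)), Mul(-4, Rational(1, 4))) = Add(Mul(Rational(-1, 5), r), -1) = Add(-1, Mul(Rational(-1, 5), r)))
N = 10126 (N = Add(18552, -8426) = 10126)
Function('U')(S, b) = 5 (Function('U')(S, b) = Mul(Add(-1, Mul(Rational(-1, 5), 0)), Add(-9, 4)) = Mul(Add(-1, 0), -5) = Mul(-1, -5) = 5)
Pow(Add(520, Mul(Add(49455, -7353), Add(N, Function('U')(23, 48)))), -1) = Pow(Add(520, Mul(Add(49455, -7353), Add(10126, 5))), -1) = Pow(Add(520, Mul(42102, 10131)), -1) = Pow(Add(520, 426535362), -1) = Pow(426535882, -1) = Rational(1, 426535882)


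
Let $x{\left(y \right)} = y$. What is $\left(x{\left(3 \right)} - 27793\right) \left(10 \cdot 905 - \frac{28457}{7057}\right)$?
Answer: $- \frac{1774041151470}{7057} \approx -2.5139 \cdot 10^{8}$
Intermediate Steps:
$\left(x{\left(3 \right)} - 27793\right) \left(10 \cdot 905 - \frac{28457}{7057}\right) = \left(3 - 27793\right) \left(10 \cdot 905 - \frac{28457}{7057}\right) = - 27790 \left(9050 - \frac{28457}{7057}\right) = \left(-27790\right) \frac{63837393}{7057} = - \frac{1774041151470}{7057}$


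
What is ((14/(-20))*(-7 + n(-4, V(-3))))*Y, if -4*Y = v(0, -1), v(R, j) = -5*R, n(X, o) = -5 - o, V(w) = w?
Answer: 0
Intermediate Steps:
Y = 0 (Y = -(-5)*0/4 = -1/4*0 = 0)
((14/(-20))*(-7 + n(-4, V(-3))))*Y = ((14/(-20))*(-7 + (-5 - 1*(-3))))*0 = ((14*(-1/20))*(-7 + (-5 + 3)))*0 = -7*(-7 - 2)/10*0 = -7/10*(-9)*0 = (63/10)*0 = 0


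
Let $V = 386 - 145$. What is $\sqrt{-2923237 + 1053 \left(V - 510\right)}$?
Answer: $i \sqrt{3206494} \approx 1790.7 i$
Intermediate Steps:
$V = 241$ ($V = 386 - 145 = 241$)
$\sqrt{-2923237 + 1053 \left(V - 510\right)} = \sqrt{-2923237 + 1053 \left(241 - 510\right)} = \sqrt{-2923237 + 1053 \left(-269\right)} = \sqrt{-2923237 - 283257} = \sqrt{-3206494} = i \sqrt{3206494}$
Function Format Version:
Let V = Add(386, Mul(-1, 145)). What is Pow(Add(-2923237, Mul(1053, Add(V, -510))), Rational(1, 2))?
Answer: Mul(I, Pow(3206494, Rational(1, 2))) ≈ Mul(1790.7, I)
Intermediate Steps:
V = 241 (V = Add(386, -145) = 241)
Pow(Add(-2923237, Mul(1053, Add(V, -510))), Rational(1, 2)) = Pow(Add(-2923237, Mul(1053, Add(241, -510))), Rational(1, 2)) = Pow(Add(-2923237, Mul(1053, -269)), Rational(1, 2)) = Pow(Add(-2923237, -283257), Rational(1, 2)) = Pow(-3206494, Rational(1, 2)) = Mul(I, Pow(3206494, Rational(1, 2)))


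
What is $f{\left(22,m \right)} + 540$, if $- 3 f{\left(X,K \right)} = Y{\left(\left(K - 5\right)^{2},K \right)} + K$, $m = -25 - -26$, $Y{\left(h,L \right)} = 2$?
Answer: $539$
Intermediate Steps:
$m = 1$ ($m = -25 + 26 = 1$)
$f{\left(X,K \right)} = - \frac{2}{3} - \frac{K}{3}$ ($f{\left(X,K \right)} = - \frac{2 + K}{3} = - \frac{2}{3} - \frac{K}{3}$)
$f{\left(22,m \right)} + 540 = \left(- \frac{2}{3} - \frac{1}{3}\right) + 540 = -1 + 540 = 539$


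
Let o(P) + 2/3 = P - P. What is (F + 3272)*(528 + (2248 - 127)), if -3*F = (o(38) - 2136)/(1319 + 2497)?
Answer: 49615760287/5724 ≈ 8.6680e+6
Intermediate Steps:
o(P) = -⅔ (o(P) = -⅔ + (P - P) = -⅔ + 0 = -⅔)
F = 3205/17172 (F = -(-⅔ - 2136)/(3*(1319 + 2497)) = -(-6410)/(9*3816) = -⅓*(-3205/5724) = 3205/17172 ≈ 0.18664)
(F + 3272)*(528 + (2248 - 127)) = (3205/17172 + 3272)*(528 + (2248 - 127)) = 56189989*(528 + 2121)/17172 = (56189989/17172)*2649 = 49615760287/5724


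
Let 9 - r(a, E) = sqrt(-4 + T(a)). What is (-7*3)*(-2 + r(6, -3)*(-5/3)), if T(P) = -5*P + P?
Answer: 357 - 70*I*sqrt(7) ≈ 357.0 - 185.2*I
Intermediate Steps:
T(P) = -4*P
r(a, E) = 9 - sqrt(-4 - 4*a)
(-7*3)*(-2 + r(6, -3)*(-5/3)) = (-7*3)*(-2 + (9 - 2*sqrt(-1 - 1*6))*(-5/3)) = -21*(-2 + (9 - 2*sqrt(-1 - 6))*(-5*1/3)) = -21*(-2 + (9 - 2*I*sqrt(7))*(-5/3)) = -21*(-2 + (-15 + 10*I*sqrt(7)/3)) = -21*(-17 + 10*I*sqrt(7)/3) = 357 - 70*I*sqrt(7)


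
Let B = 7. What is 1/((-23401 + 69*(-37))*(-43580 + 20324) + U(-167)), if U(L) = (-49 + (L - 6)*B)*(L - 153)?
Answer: 1/603989424 ≈ 1.6557e-9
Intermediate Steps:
U(L) = (-153 + L)*(-91 + 7*L) (U(L) = (-49 + (L - 6)*7)*(L - 153) = (-49 + (-6 + L)*7)*(-153 + L) = (-49 + (-42 + 7*L))*(-153 + L) = (-91 + 7*L)*(-153 + L) = (-153 + L)*(-91 + 7*L))
1/((-23401 + 69*(-37))*(-43580 + 20324) + U(-167)) = 1/((-23401 + 69*(-37))*(-43580 + 20324) + (13923 - 1162*(-167) + 7*(-167)²)) = 1/((-23401 - 2553)*(-23256) + (13923 + 194054 + 7*27889)) = 1/(-25954*(-23256) + (13923 + 194054 + 195223)) = 1/(603586224 + 403200) = 1/603989424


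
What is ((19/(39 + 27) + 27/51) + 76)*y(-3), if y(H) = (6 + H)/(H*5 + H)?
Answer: -86189/6732 ≈ -12.803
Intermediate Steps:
y(H) = (6 + H)/(6*H) (y(H) = (6 + H)/(5*H + H) = (6 + H)/((6*H)) = (6 + H)*(1/(6*H)) = (6 + H)/(6*H))
((19/(39 + 27) + 27/51) + 76)*y(-3) = ((19/(39 + 27) + 27/51) + 76)*((⅙)*(6 - 3)/(-3)) = ((19/66 + 27*(1/51)) + 76)*((⅙)*(-⅓)*3) = ((19*(1/66) + 9/17) + 76)*(-⅙) = ((19/66 + 9/17) + 76)*(-⅙) = (917/1122 + 76)*(-⅙) = (86189/1122)*(-⅙) = -86189/6732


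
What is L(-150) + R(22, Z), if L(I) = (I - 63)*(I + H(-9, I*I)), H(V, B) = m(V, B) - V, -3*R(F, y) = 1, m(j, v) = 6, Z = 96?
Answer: 86264/3 ≈ 28755.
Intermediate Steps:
R(F, y) = -1/3 (R(F, y) = -1/3*1 = -1/3)
H(V, B) = 6 - V
L(I) = (-63 + I)*(15 + I) (L(I) = (I - 63)*(I + (6 - 1*(-9))) = (-63 + I)*(I + (6 + 9)) = (-63 + I)*(I + 15) = (-63 + I)*(15 + I))
L(-150) + R(22, Z) = (-945 + (-150)**2 - 48*(-150)) - 1/3 = (-945 + 22500 + 7200) - 1/3 = 28755 - 1/3 = 86264/3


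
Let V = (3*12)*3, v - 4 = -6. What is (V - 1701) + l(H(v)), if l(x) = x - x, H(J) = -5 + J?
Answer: -1593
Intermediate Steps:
v = -2 (v = 4 - 6 = -2)
V = 108 (V = 36*3 = 108)
l(x) = 0
(V - 1701) + l(H(v)) = (108 - 1701) + 0 = -1593 + 0 = -1593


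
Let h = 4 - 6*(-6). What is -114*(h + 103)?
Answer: -16302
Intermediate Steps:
h = 40 (h = 4 + 36 = 40)
-114*(h + 103) = -114*(40 + 103) = -114*143 = -16302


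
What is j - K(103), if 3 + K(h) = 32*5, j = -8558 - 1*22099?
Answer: -30814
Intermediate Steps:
j = -30657 (j = -8558 - 22099 = -30657)
K(h) = 157 (K(h) = -3 + 32*5 = -3 + 160 = 157)
j - K(103) = -30657 - 1*157 = -30657 - 157 = -30814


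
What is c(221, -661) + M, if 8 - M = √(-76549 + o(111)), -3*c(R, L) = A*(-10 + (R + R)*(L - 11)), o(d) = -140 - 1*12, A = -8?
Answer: -2376248/3 - I*√76701 ≈ -7.9208e+5 - 276.95*I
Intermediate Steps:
o(d) = -152 (o(d) = -140 - 12 = -152)
c(R, L) = -80/3 + 16*R*(-11 + L)/3 (c(R, L) = -(-8)*(-10 + (R + R)*(L - 11))/3 = -(-8)*(-10 + (2*R)*(-11 + L))/3 = -(-8)*(-10 + 2*R*(-11 + L))/3 = -(80 - 16*R*(-11 + L))/3 = -80/3 + 16*R*(-11 + L)/3)
M = 8 - I*√76701 (M = 8 - √(-76549 - 152) = 8 - √(-76701) = 8 - I*√76701 ≈ 8.0 - 276.95*I)
c(221, -661) + M = (-80/3 - 176/3*221 + (16/3)*(-661)*221) + (8 - I*√76701) = (-80/3 - 38896/3 - 2337296/3) + (8 - I*√76701) = -2376272/3 + (8 - I*√76701) = -2376248/3 - I*√76701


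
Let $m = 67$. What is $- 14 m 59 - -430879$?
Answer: $375537$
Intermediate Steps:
$- 14 m 59 - -430879 = \left(-14\right) 67 \cdot 59 - -430879 = \left(-938\right) 59 + 430879 = -55342 + 430879 = 375537$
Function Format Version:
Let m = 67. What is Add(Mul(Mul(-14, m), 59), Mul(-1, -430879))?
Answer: 375537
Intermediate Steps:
Add(Mul(Mul(-14, m), 59), Mul(-1, -430879)) = Add(Mul(Mul(-14, 67), 59), Mul(-1, -430879)) = Add(Mul(-938, 59), 430879) = Add(-55342, 430879) = 375537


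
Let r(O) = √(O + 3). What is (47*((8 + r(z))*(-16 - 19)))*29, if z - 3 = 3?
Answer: -524755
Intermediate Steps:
z = 6 (z = 3 + 3 = 6)
r(O) = √(3 + O)
(47*((8 + r(z))*(-16 - 19)))*29 = (47*((8 + √(3 + 6))*(-16 - 19)))*29 = (47*((8 + √9)*(-35)))*29 = (47*((8 + 3)*(-35)))*29 = (47*(11*(-35)))*29 = (47*(-385))*29 = -18095*29 = -524755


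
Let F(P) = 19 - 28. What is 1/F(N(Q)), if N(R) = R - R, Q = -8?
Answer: -⅑ ≈ -0.11111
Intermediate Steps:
N(R) = 0
F(P) = -9
1/F(N(Q)) = 1/(-9) = -⅑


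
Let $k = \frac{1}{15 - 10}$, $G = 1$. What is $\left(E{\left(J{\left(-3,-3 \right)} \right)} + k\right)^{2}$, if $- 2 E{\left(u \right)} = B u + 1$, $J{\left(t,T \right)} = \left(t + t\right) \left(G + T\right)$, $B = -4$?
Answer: $\frac{56169}{100} \approx 561.69$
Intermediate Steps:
$k = \frac{1}{5} \approx 0.2$
$J{\left(t,T \right)} = 2 t \left(1 + T\right)$ ($J{\left(t,T \right)} = \left(t + t\right) \left(1 + T\right) = 2 t \left(1 + T\right)$)
$E{\left(u \right)} = - \frac{1}{2} + 2 u$ ($E{\left(u \right)} = - \frac{- 4 u + 1}{2} = - \frac{1 - 4 u}{2} = - \frac{1}{2} + 2 u$)
$\left(E{\left(J{\left(-3,-3 \right)} \right)} + k\right)^{2} = \left(\left(- \frac{1}{2} + 2 \cdot 2 \left(-3\right) \left(1 - 3\right)\right) + \frac{1}{5}\right)^{2} = \left(\left(- \frac{1}{2} + 2 \cdot 2 \left(-3\right) \left(-2\right)\right) + \frac{1}{5}\right)^{2} = \left(\left(- \frac{1}{2} + 2 \cdot 12\right) + \frac{1}{5}\right)^{2} = \left(\left(- \frac{1}{2} + 24\right) + \frac{1}{5}\right)^{2} = \left(\frac{47}{2} + \frac{1}{5}\right)^{2} = \left(\frac{237}{10}\right)^{2} = \frac{56169}{100}$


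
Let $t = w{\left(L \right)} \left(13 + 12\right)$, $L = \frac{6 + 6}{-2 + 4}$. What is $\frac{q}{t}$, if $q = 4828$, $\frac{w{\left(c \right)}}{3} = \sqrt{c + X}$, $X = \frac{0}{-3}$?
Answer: $\frac{2414 \sqrt{6}}{225} \approx 26.28$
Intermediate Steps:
$L = 6$ ($L = \frac{12}{2} = 12 \cdot \frac{1}{2} = 6$)
$X = 0$ ($X = 0 \left(- \frac{1}{3}\right) = 0$)
$w{\left(c \right)} = 3 \sqrt{c}$ ($w{\left(c \right)} = 3 \sqrt{c + 0} = 3 \sqrt{c}$)
$t = 75 \sqrt{6}$ ($t = 3 \sqrt{6} \left(13 + 12\right) = 3 \sqrt{6} \cdot 25 = 75 \sqrt{6} \approx 183.71$)
$\frac{q}{t} = \frac{4828}{75 \sqrt{6}} = 4828 \frac{\sqrt{6}}{450} = \frac{2414 \sqrt{6}}{225}$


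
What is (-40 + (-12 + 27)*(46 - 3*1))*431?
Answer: 260755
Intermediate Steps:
(-40 + (-12 + 27)*(46 - 3*1))*431 = (-40 + 15*(46 - 3))*431 = (-40 + 15*43)*431 = (-40 + 645)*431 = 605*431 = 260755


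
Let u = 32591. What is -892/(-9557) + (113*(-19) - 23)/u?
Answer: 8332482/311472187 ≈ 0.026752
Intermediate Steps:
-892/(-9557) + (113*(-19) - 23)/u = -892/(-9557) + (113*(-19) - 23)/32591 = -892*(-1/9557) + (-2147 - 23)*(1/32591) = 892/9557 - 2170*1/32591 = 892/9557 - 2170/32591 = 8332482/311472187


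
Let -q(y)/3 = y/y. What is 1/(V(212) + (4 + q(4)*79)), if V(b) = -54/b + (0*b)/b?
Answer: -106/24725 ≈ -0.0042872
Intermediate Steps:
q(y) = -3 (q(y) = -3*y/y = -3*1 = -3)
V(b) = -54/b (V(b) = -54/b + 0/b = -54/b + 0 = -54/b)
1/(V(212) + (4 + q(4)*79)) = 1/(-54/212 + (4 - 3*79)) = 1/(-54*1/212 + (4 - 237)) = 1/(-27/106 - 233) = 1/(-24725/106) = -106/24725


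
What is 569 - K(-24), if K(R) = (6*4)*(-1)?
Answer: 593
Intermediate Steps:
K(R) = -24 (K(R) = 24*(-1) = -24)
569 - K(-24) = 569 - 1*(-24) = 569 + 24 = 593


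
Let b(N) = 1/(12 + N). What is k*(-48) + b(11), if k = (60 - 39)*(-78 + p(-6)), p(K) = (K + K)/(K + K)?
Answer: 1785169/23 ≈ 77616.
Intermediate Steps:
p(K) = 1 (p(K) = (2*K)/((2*K)) = (2*K)*(1/(2*K)) = 1)
k = -1617 (k = (60 - 39)*(-78 + 1) = 21*(-77) = -1617)
k*(-48) + b(11) = -1617*(-48) + 1/(12 + 11) = 77616 + 1/23 = 1785169/23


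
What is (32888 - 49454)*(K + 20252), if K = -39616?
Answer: 320784024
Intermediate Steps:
(32888 - 49454)*(K + 20252) = (32888 - 49454)*(-39616 + 20252) = -16566*(-19364) = 320784024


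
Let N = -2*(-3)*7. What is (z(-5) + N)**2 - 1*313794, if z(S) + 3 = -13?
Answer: -313118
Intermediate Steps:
z(S) = -16 (z(S) = -3 - 13 = -16)
N = 42 (N = 6*7 = 42)
(z(-5) + N)**2 - 1*313794 = (-16 + 42)**2 - 1*313794 = 26**2 - 313794 = 676 - 313794 = -313118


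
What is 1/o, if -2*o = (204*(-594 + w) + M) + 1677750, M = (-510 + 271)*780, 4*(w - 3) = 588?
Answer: -1/700377 ≈ -1.4278e-6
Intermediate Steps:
w = 150 (w = 3 + (1/4)*588 = 3 + 147 = 150)
M = -186420 (M = -239*780 = -186420)
o = -700377 (o = -((204*(-594 + 150) - 186420) + 1677750)/2 = -((204*(-444) - 186420) + 1677750)/2 = -((-90576 - 186420) + 1677750)/2 = -(-276996 + 1677750)/2 = -1/2*1400754 = -700377)
1/o = 1/(-700377) = -1/700377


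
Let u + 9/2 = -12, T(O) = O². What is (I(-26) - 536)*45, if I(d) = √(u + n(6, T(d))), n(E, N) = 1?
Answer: -24120 + 45*I*√62/2 ≈ -24120.0 + 177.17*I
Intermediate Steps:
u = -33/2 (u = -9/2 - 12 = -33/2 ≈ -16.500)
I(d) = I*√62/2 (I(d) = √(-33/2 + 1) = √(-31/2) = I*√62/2)
(I(-26) - 536)*45 = (I*√62/2 - 536)*45 = (-536 + I*√62/2)*45 = -24120 + 45*I*√62/2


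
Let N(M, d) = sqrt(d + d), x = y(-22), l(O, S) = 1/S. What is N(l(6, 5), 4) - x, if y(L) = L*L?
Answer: -484 + 2*sqrt(2) ≈ -481.17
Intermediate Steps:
y(L) = L**2
x = 484 (x = (-22)**2 = 484)
N(M, d) = sqrt(2)*sqrt(d) (N(M, d) = sqrt(2*d) = sqrt(2)*sqrt(d))
N(l(6, 5), 4) - x = sqrt(2)*sqrt(4) - 1*484 = sqrt(2)*2 - 484 = 2*sqrt(2) - 484 = -484 + 2*sqrt(2)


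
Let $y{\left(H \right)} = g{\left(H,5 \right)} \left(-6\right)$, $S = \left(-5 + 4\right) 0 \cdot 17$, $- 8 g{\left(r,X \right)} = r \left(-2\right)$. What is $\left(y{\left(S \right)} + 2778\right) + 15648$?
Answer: $18426$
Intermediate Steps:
$g{\left(r,X \right)} = \frac{r}{4}$ ($g{\left(r,X \right)} = - \frac{r \left(-2\right)}{8} = - \frac{\left(-2\right) r}{8} = \frac{r}{4}$)
$S = 0$ ($S = \left(-1\right) 0 \cdot 17 = 0 \cdot 17 = 0$)
$y{\left(H \right)} = - \frac{3 H}{2}$ ($y{\left(H \right)} = \frac{H}{4} \left(-6\right) = - \frac{3 H}{2}$)
$\left(y{\left(S \right)} + 2778\right) + 15648 = \left(\left(- \frac{3}{2}\right) 0 + 2778\right) + 15648 = \left(0 + 2778\right) + 15648 = 2778 + 15648 = 18426$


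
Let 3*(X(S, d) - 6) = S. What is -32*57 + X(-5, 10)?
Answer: -5459/3 ≈ -1819.7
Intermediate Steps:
X(S, d) = 6 + S/3
-32*57 + X(-5, 10) = -32*57 + (6 + (⅓)*(-5)) = -1824 + (6 - 5/3) = -1824 + 13/3 = -5459/3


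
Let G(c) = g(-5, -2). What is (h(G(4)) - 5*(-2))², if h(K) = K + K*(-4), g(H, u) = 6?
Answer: 64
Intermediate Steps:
G(c) = 6
h(K) = -3*K (h(K) = K - 4*K = -3*K)
(h(G(4)) - 5*(-2))² = (-3*6 - 5*(-2))² = (-18 + 10)² = (-8)² = 64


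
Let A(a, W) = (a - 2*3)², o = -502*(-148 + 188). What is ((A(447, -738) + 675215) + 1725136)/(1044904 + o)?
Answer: 108118/42701 ≈ 2.5320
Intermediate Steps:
o = -20080 (o = -502*40 = -20080)
A(a, W) = (-6 + a)² (A(a, W) = (a - 6)² = (-6 + a)²)
((A(447, -738) + 675215) + 1725136)/(1044904 + o) = (((-6 + 447)² + 675215) + 1725136)/(1044904 - 20080) = ((441² + 675215) + 1725136)/1024824 = ((194481 + 675215) + 1725136)*(1/1024824) = (869696 + 1725136)*(1/1024824) = 2594832*(1/1024824) = 108118/42701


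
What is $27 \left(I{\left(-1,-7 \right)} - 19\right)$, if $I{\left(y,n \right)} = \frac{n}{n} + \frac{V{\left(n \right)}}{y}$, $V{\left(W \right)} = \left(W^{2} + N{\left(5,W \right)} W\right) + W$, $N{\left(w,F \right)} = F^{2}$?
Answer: $7641$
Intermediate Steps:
$V{\left(W \right)} = W + W^{2} + W^{3}$ ($V{\left(W \right)} = \left(W^{2} + W^{2} W\right) + W = \left(W^{2} + W^{3}\right) + W = W + W^{2} + W^{3}$)
$I{\left(y,n \right)} = 1 + \frac{n \left(1 + n + n^{2}\right)}{y}$ ($I{\left(y,n \right)} = \frac{n}{n} + \frac{n \left(1 + n + n^{2}\right)}{y} = 1 + \frac{n \left(1 + n + n^{2}\right)}{y}$)
$27 \left(I{\left(-1,-7 \right)} - 19\right) = 27 \left(\frac{-1 - 7 \left(1 - 7 + \left(-7\right)^{2}\right)}{-1} - 19\right) = 27 \left(- (-1 - 7 \left(1 - 7 + 49\right)) - 19\right) = 27 \left(- (-1 - 301) - 19\right) = 27 \left(\left(-1\right) \left(-302\right) - 19\right) = 27 \left(302 - 19\right) = 27 \cdot 283 = 7641$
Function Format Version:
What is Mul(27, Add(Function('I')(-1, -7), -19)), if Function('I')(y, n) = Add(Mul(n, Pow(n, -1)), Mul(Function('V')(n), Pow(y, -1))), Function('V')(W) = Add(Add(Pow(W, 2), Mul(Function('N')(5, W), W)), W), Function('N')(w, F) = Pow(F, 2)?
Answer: 7641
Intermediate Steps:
Function('V')(W) = Add(W, Pow(W, 2), Pow(W, 3)) (Function('V')(W) = Add(Add(Pow(W, 2), Mul(Pow(W, 2), W)), W) = Add(Add(Pow(W, 2), Pow(W, 3)), W) = Add(W, Pow(W, 2), Pow(W, 3)))
Function('I')(y, n) = Add(1, Mul(n, Pow(y, -1), Add(1, n, Pow(n, 2)))) (Function('I')(y, n) = Add(Mul(n, Pow(n, -1)), Mul(Mul(n, Add(1, n, Pow(n, 2))), Pow(y, -1))) = Add(1, Mul(n, Pow(y, -1), Add(1, n, Pow(n, 2)))))
Mul(27, Add(Function('I')(-1, -7), -19)) = Mul(27, Add(Mul(Pow(-1, -1), Add(-1, Mul(-7, Add(1, -7, Pow(-7, 2))))), -19)) = Mul(27, Add(Mul(-1, Add(-1, Mul(-7, Add(1, -7, 49)))), -19)) = Mul(27, Add(Mul(-1, Add(-1, Mul(-7, 43))), -19)) = Mul(27, Add(Mul(-1, Add(-1, -301)), -19)) = Mul(27, Add(Mul(-1, -302), -19)) = Mul(27, Add(302, -19)) = Mul(27, 283) = 7641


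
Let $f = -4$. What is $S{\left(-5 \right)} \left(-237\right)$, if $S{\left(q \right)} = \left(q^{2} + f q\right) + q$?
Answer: $-9480$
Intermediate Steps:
$S{\left(q \right)} = q^{2} - 3 q$ ($S{\left(q \right)} = \left(q^{2} - 4 q\right) + q = q^{2} - 3 q$)
$S{\left(-5 \right)} \left(-237\right) = - 5 \left(-3 - 5\right) \left(-237\right) = \left(-5\right) \left(-8\right) \left(-237\right) = 40 \left(-237\right) = -9480$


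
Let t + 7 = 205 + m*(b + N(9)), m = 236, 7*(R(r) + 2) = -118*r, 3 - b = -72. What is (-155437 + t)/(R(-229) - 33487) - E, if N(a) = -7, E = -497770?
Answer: 103238970107/207401 ≈ 4.9777e+5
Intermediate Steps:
b = 75 (b = 3 - 1*(-72) = 3 + 72 = 75)
R(r) = -2 - 118*r/7 (R(r) = -2 + (-118*r)/7 = -2 - 118*r/7)
t = 16246 (t = -7 + (205 + 236*(75 - 7)) = -7 + (205 + 236*68) = -7 + (205 + 16048) = -7 + 16253 = 16246)
(-155437 + t)/(R(-229) - 33487) - E = (-155437 + 16246)/((-2 - 118/7*(-229)) - 33487) - 1*(-497770) = -139191/((-2 + 27022/7) - 33487) + 497770 = -139191/(27008/7 - 33487) + 497770 = -139191/(-207401/7) + 497770 = -139191*(-7/207401) + 497770 = 974337/207401 + 497770 = 103238970107/207401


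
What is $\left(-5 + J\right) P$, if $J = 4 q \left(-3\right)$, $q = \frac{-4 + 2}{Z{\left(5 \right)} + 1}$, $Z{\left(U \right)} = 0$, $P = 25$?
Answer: $475$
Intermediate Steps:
$q = -2$ ($q = \frac{-4 + 2}{0 + 1} = - \frac{2}{1} = \left(-2\right) 1 = -2$)
$J = 24$ ($J = 4 \left(-2\right) \left(-3\right) = \left(-8\right) \left(-3\right) = 24$)
$\left(-5 + J\right) P = \left(-5 + 24\right) 25 = 19 \cdot 25 = 475$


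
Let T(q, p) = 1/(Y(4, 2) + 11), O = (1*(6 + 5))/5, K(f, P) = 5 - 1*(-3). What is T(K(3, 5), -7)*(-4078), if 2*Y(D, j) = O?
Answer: -40780/121 ≈ -337.02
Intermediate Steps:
K(f, P) = 8 (K(f, P) = 5 + 3 = 8)
O = 11/5 (O = (1*11)*(1/5) = 11*(1/5) = 11/5 ≈ 2.2000)
Y(D, j) = 11/10 (Y(D, j) = (1/2)*(11/5) = 11/10)
T(q, p) = 10/121 (T(q, p) = 1/(11/10 + 11) = 1/(121/10) = 10/121)
T(K(3, 5), -7)*(-4078) = (10/121)*(-4078) = -40780/121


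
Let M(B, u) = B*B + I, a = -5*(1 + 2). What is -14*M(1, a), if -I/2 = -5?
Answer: -154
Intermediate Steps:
I = 10 (I = -2*(-5) = 10)
a = -15 (a = -5*3 = -15)
M(B, u) = 10 + B² (M(B, u) = B*B + 10 = B² + 10 = 10 + B²)
-14*M(1, a) = -14*(10 + 1²) = -14*(10 + 1) = -14*11 = -154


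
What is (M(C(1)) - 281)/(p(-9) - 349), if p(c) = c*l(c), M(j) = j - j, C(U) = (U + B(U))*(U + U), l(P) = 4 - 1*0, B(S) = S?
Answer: 281/385 ≈ 0.72987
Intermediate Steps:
l(P) = 4 (l(P) = 4 + 0 = 4)
C(U) = 4*U² (C(U) = (U + U)*(U + U) = (2*U)*(2*U) = 4*U²)
M(j) = 0
p(c) = 4*c (p(c) = c*4 = 4*c)
(M(C(1)) - 281)/(p(-9) - 349) = (0 - 281)/(4*(-9) - 349) = -281/(-36 - 349) = -281/(-385) = -281*(-1/385) = 281/385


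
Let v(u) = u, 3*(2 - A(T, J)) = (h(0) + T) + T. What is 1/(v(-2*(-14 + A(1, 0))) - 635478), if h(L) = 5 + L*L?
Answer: -3/1906348 ≈ -1.5737e-6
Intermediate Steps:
h(L) = 5 + L**2
A(T, J) = 1/3 - 2*T/3 (A(T, J) = 2 - (((5 + 0**2) + T) + T)/3 = 2 - (((5 + 0) + T) + T)/3 = 2 - ((5 + T) + T)/3 = 2 - (5 + 2*T)/3 = 2 + (-5/3 - 2*T/3) = 1/3 - 2*T/3)
1/(v(-2*(-14 + A(1, 0))) - 635478) = 1/(-2*(-14 + (1/3 - 2/3*1)) - 635478) = 1/(-2*(-14 + (1/3 - 2/3)) - 635478) = 1/(-2*(-14 - 1/3) - 635478) = 1/(-2*(-43/3) - 635478) = 1/(86/3 - 635478) = 1/(-1906348/3) = -3/1906348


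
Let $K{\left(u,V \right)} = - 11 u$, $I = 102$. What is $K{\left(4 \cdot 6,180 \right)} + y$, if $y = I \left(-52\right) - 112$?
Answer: $-5680$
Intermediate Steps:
$y = -5416$ ($y = 102 \left(-52\right) - 112 = -5304 - 112 = -5416$)
$K{\left(4 \cdot 6,180 \right)} + y = - 11 \cdot 4 \cdot 6 - 5416 = \left(-11\right) 24 - 5416 = -264 - 5416 = -5680$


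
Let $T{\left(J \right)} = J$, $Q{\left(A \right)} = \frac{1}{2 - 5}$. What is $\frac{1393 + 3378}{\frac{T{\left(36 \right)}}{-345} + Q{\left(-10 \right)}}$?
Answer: $- \frac{1645995}{151} \approx -10901.0$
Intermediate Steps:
$Q{\left(A \right)} = - \frac{1}{3}$ ($Q{\left(A \right)} = \frac{1}{-3} = - \frac{1}{3}$)
$\frac{1393 + 3378}{\frac{T{\left(36 \right)}}{-345} + Q{\left(-10 \right)}} = \frac{1393 + 3378}{\frac{36}{-345} - \frac{1}{3}} = \frac{4771}{36 \left(- \frac{1}{345}\right) - \frac{1}{3}} = \frac{4771}{- \frac{12}{115} - \frac{1}{3}} = \frac{4771}{- \frac{151}{345}} = 4771 \left(- \frac{345}{151}\right) = - \frac{1645995}{151}$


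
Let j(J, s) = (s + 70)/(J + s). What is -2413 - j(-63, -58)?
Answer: -291961/121 ≈ -2412.9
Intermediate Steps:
j(J, s) = (70 + s)/(J + s)
-2413 - j(-63, -58) = -2413 - (70 - 58)/(-63 - 58) = -2413 - 12/(-121) = -2413 - (-1)*12/121 = -2413 - 1*(-12/121) = -2413 + 12/121 = -291961/121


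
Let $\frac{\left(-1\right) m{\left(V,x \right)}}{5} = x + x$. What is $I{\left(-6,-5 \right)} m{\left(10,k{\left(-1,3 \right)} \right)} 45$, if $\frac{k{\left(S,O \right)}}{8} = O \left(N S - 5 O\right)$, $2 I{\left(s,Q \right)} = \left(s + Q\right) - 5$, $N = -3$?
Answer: $-1036800$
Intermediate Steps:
$I{\left(s,Q \right)} = - \frac{5}{2} + \frac{Q}{2} + \frac{s}{2}$ ($I{\left(s,Q \right)} = \frac{\left(s + Q\right) - 5}{2} = \frac{\left(Q + s\right) - 5}{2} = \frac{-5 + Q + s}{2} = - \frac{5}{2} + \frac{Q}{2} + \frac{s}{2}$)
$k{\left(S,O \right)} = 8 O \left(- 5 O - 3 S\right)$ ($k{\left(S,O \right)} = 8 O \left(- 3 S - 5 O\right) = 8 O \left(- 5 O - 3 S\right)$)
$m{\left(V,x \right)} = - 10 x$ ($m{\left(V,x \right)} = - 5 \left(x + x\right) = - 5 \cdot 2 x = - 10 x$)
$I{\left(-6,-5 \right)} m{\left(10,k{\left(-1,3 \right)} \right)} 45 = \left(- \frac{5}{2} + \frac{1}{2} \left(-5\right) + \frac{1}{2} \left(-6\right)\right) \left(- 10 \left(\left(-8\right) 3 \left(3 \left(-1\right) + 5 \cdot 3\right)\right)\right) 45 = \left(- \frac{5}{2} - \frac{5}{2} - 3\right) \left(- 10 \left(\left(-8\right) 3 \left(-3 + 15\right)\right)\right) 45 = - 8 \left(- 10 \left(\left(-8\right) 3 \cdot 12\right)\right) 45 = - 8 \left(\left(-10\right) \left(-288\right)\right) 45 = \left(-8\right) 2880 \cdot 45 = \left(-23040\right) 45 = -1036800$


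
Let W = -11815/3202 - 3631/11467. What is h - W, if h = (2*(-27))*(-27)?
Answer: 53680982039/36717334 ≈ 1462.0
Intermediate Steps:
W = -147109067/36717334 (W = -11815*1/3202 - 3631*1/11467 = -11815/3202 - 3631/11467 = -147109067/36717334 ≈ -4.0065)
h = 1458 (h = -54*(-27) = 1458)
h - W = 1458 - 1*(-147109067/36717334) = 1458 + 147109067/36717334 = 53680982039/36717334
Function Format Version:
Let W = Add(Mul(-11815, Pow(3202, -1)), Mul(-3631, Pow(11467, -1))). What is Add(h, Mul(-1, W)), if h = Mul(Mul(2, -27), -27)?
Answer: Rational(53680982039, 36717334) ≈ 1462.0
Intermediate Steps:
W = Rational(-147109067, 36717334) (W = Add(Mul(-11815, Rational(1, 3202)), Mul(-3631, Rational(1, 11467))) = Add(Rational(-11815, 3202), Rational(-3631, 11467)) = Rational(-147109067, 36717334) ≈ -4.0065)
h = 1458 (h = Mul(-54, -27) = 1458)
Add(h, Mul(-1, W)) = Add(1458, Mul(-1, Rational(-147109067, 36717334))) = Add(1458, Rational(147109067, 36717334)) = Rational(53680982039, 36717334)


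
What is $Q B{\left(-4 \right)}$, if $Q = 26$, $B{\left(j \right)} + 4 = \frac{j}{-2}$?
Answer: $-52$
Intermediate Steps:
$B{\left(j \right)} = -4 - \frac{j}{2}$ ($B{\left(j \right)} = -4 + \frac{j}{-2} = -4 + j \left(- \frac{1}{2}\right) = -4 - \frac{j}{2}$)
$Q B{\left(-4 \right)} = 26 \left(-4 - -2\right) = 26 \left(-4 + 2\right) = 26 \left(-2\right) = -52$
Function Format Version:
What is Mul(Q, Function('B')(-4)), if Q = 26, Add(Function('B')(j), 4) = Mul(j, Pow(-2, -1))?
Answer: -52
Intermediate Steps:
Function('B')(j) = Add(-4, Mul(Rational(-1, 2), j)) (Function('B')(j) = Add(-4, Mul(j, Pow(-2, -1))) = Add(-4, Mul(j, Rational(-1, 2))) = Add(-4, Mul(Rational(-1, 2), j)))
Mul(Q, Function('B')(-4)) = Mul(26, Add(-4, Mul(Rational(-1, 2), -4))) = Mul(26, Add(-4, 2)) = Mul(26, -2) = -52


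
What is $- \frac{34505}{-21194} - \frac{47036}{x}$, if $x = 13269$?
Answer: $- \frac{539034139}{281223186} \approx -1.9167$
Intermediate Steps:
$- \frac{34505}{-21194} - \frac{47036}{x} = - \frac{34505}{-21194} - \frac{47036}{13269} = \left(-34505\right) \left(- \frac{1}{21194}\right) - \frac{47036}{13269} = \frac{34505}{21194} - \frac{47036}{13269} = - \frac{539034139}{281223186}$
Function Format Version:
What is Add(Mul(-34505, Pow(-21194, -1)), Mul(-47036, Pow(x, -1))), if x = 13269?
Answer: Rational(-539034139, 281223186) ≈ -1.9167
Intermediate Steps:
Add(Mul(-34505, Pow(-21194, -1)), Mul(-47036, Pow(x, -1))) = Add(Mul(-34505, Pow(-21194, -1)), Mul(-47036, Pow(13269, -1))) = Add(Mul(-34505, Rational(-1, 21194)), Mul(-47036, Rational(1, 13269))) = Add(Rational(34505, 21194), Rational(-47036, 13269)) = Rational(-539034139, 281223186)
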